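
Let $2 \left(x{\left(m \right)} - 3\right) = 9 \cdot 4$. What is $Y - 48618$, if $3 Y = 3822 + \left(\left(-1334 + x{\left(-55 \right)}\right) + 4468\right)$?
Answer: $- \frac{138877}{3} \approx -46292.0$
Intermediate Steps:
$x{\left(m \right)} = 21$ ($x{\left(m \right)} = 3 + \frac{9 \cdot 4}{2} = 3 + \frac{1}{2} \cdot 36 = 3 + 18 = 21$)
$Y = \frac{6977}{3}$ ($Y = \frac{3822 + \left(\left(-1334 + 21\right) + 4468\right)}{3} = \frac{3822 + \left(-1313 + 4468\right)}{3} = \frac{3822 + 3155}{3} = \frac{1}{3} \cdot 6977 = \frac{6977}{3} \approx 2325.7$)
$Y - 48618 = \frac{6977}{3} - 48618 = - \frac{138877}{3}$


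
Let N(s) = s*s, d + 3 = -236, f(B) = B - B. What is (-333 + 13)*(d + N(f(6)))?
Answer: 76480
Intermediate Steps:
f(B) = 0
d = -239 (d = -3 - 236 = -239)
N(s) = s²
(-333 + 13)*(d + N(f(6))) = (-333 + 13)*(-239 + 0²) = -320*(-239 + 0) = -320*(-239) = 76480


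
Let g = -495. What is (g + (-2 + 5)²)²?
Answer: 236196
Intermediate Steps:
(g + (-2 + 5)²)² = (-495 + (-2 + 5)²)² = (-495 + 3²)² = (-495 + 9)² = (-486)² = 236196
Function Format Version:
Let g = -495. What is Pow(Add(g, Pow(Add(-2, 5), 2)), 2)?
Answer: 236196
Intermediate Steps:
Pow(Add(g, Pow(Add(-2, 5), 2)), 2) = Pow(Add(-495, Pow(Add(-2, 5), 2)), 2) = Pow(Add(-495, Pow(3, 2)), 2) = Pow(Add(-495, 9), 2) = Pow(-486, 2) = 236196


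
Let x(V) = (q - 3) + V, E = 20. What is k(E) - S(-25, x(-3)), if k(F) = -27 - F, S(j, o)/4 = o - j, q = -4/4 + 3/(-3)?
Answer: -115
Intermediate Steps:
q = -2 (q = -4*¼ + 3*(-⅓) = -1 - 1 = -2)
x(V) = -5 + V (x(V) = (-2 - 3) + V = -5 + V)
S(j, o) = -4*j + 4*o (S(j, o) = 4*(o - j) = -4*j + 4*o)
k(E) - S(-25, x(-3)) = (-27 - 1*20) - (-4*(-25) + 4*(-5 - 3)) = (-27 - 20) - (100 + 4*(-8)) = -47 - (100 - 32) = -47 - 1*68 = -47 - 68 = -115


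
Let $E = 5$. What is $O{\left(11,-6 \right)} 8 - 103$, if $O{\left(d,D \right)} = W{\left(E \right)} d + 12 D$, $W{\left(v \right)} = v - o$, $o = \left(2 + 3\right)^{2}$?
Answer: $-2439$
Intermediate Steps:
$o = 25$ ($o = 5^{2} = 25$)
$W{\left(v \right)} = -25 + v$ ($W{\left(v \right)} = v - 25 = -25 + v$)
$O{\left(d,D \right)} = - 20 d + 12 D$ ($O{\left(d,D \right)} = \left(-25 + 5\right) d + 12 D = - 20 d + 12 D$)
$O{\left(11,-6 \right)} 8 - 103 = \left(\left(-20\right) 11 + 12 \left(-6\right)\right) 8 - 103 = \left(-220 - 72\right) 8 - 103 = \left(-292\right) 8 - 103 = -2336 - 103 = -2439$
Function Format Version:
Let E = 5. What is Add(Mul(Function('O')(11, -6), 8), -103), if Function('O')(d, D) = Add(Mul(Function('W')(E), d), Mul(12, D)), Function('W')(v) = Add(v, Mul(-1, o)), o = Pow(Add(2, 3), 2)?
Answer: -2439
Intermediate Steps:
o = 25 (o = Pow(5, 2) = 25)
Function('W')(v) = Add(-25, v) (Function('W')(v) = Add(v, Mul(-1, 25)) = Add(v, -25) = Add(-25, v))
Function('O')(d, D) = Add(Mul(-20, d), Mul(12, D)) (Function('O')(d, D) = Add(Mul(Add(-25, 5), d), Mul(12, D)) = Add(Mul(-20, d), Mul(12, D)))
Add(Mul(Function('O')(11, -6), 8), -103) = Add(Mul(Add(Mul(-20, 11), Mul(12, -6)), 8), -103) = Add(Mul(Add(-220, -72), 8), -103) = Add(Mul(-292, 8), -103) = Add(-2336, -103) = -2439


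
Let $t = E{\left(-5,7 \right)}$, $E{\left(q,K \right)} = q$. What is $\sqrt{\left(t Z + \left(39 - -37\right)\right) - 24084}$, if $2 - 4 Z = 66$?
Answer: $2 i \sqrt{5982} \approx 154.69 i$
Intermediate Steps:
$t = -5$
$Z = -16$ ($Z = \frac{1}{2} - \frac{33}{2} = -16$)
$\sqrt{\left(t Z + \left(39 - -37\right)\right) - 24084} = \sqrt{\left(\left(-5\right) \left(-16\right) + \left(39 - -37\right)\right) - 24084} = \sqrt{\left(80 + \left(39 + 37\right)\right) - 24084} = \sqrt{\left(80 + 76\right) - 24084} = \sqrt{156 - 24084} = \sqrt{-23928} = 2 i \sqrt{5982}$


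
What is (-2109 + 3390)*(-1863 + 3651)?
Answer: 2290428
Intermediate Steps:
(-2109 + 3390)*(-1863 + 3651) = 1281*1788 = 2290428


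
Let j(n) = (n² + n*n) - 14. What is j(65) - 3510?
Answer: 4926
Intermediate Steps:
j(n) = -14 + 2*n² (j(n) = (n² + n²) - 14 = 2*n² - 14 = -14 + 2*n²)
j(65) - 3510 = (-14 + 2*65²) - 3510 = (-14 + 2*4225) - 3510 = (-14 + 8450) - 3510 = 8436 - 3510 = 4926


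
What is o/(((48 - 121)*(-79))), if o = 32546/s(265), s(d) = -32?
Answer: -16273/92272 ≈ -0.17636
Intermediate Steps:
o = -16273/16 (o = 32546/(-32) = 32546*(-1/32) = -16273/16 ≈ -1017.1)
o/(((48 - 121)*(-79))) = -16273*(-1/(79*(48 - 121)))/16 = -16273/(16*((-73*(-79)))) = -16273/16/5767 = -16273/16*1/5767 = -16273/92272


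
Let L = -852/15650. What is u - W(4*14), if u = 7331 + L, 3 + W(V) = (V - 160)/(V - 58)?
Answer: 56981224/7825 ≈ 7281.9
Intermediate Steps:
L = -426/7825 (L = -852*1/15650 = -426/7825 ≈ -0.054441)
W(V) = -3 + (-160 + V)/(-58 + V) (W(V) = -3 + (V - 160)/(V - 58) = -3 + (-160 + V)/(-58 + V))
u = 57364649/7825 (u = 7331 - 426/7825 = 57364649/7825 ≈ 7330.9)
u - W(4*14) = 57364649/7825 - 2*(7 - 4*14)/(-58 + 4*14) = 57364649/7825 - 2*(7 - 1*56)/(-58 + 56) = 57364649/7825 - 2*(7 - 56)/(-2) = 57364649/7825 - 2*(-1)*(-49)/2 = 57364649/7825 - 1*49 = 57364649/7825 - 49 = 56981224/7825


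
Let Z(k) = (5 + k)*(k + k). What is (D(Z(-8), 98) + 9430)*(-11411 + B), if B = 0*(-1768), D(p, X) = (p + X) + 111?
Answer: -110538357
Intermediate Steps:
Z(k) = 2*k*(5 + k) (Z(k) = (5 + k)*(2*k) = 2*k*(5 + k))
D(p, X) = 111 + X + p (D(p, X) = (X + p) + 111 = 111 + X + p)
B = 0
(D(Z(-8), 98) + 9430)*(-11411 + B) = ((111 + 98 + 2*(-8)*(5 - 8)) + 9430)*(-11411 + 0) = ((111 + 98 + 2*(-8)*(-3)) + 9430)*(-11411) = ((111 + 98 + 48) + 9430)*(-11411) = (257 + 9430)*(-11411) = 9687*(-11411) = -110538357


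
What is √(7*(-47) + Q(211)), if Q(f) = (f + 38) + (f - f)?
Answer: 4*I*√5 ≈ 8.9443*I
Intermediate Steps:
Q(f) = 38 + f (Q(f) = (38 + f) + 0 = 38 + f)
√(7*(-47) + Q(211)) = √(7*(-47) + (38 + 211)) = √(-329 + 249) = √(-80) = 4*I*√5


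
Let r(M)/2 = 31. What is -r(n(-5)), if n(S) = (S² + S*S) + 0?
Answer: -62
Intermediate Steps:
n(S) = 2*S² (n(S) = (S² + S²) + 0 = 2*S² + 0 = 2*S²)
r(M) = 62 (r(M) = 2*31 = 62)
-r(n(-5)) = -1*62 = -62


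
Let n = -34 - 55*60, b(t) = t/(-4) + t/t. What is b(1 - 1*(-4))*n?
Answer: 1667/2 ≈ 833.50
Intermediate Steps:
b(t) = 1 - t/4 (b(t) = t*(-¼) + 1 = -t/4 + 1 = 1 - t/4)
n = -3334 (n = -34 - 3300 = -3334)
b(1 - 1*(-4))*n = (1 - (1 - 1*(-4))/4)*(-3334) = (1 - (1 + 4)/4)*(-3334) = (1 - ¼*5)*(-3334) = (1 - 5/4)*(-3334) = -¼*(-3334) = 1667/2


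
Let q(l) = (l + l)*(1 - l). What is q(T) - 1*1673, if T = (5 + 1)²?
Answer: -4193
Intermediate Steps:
T = 36 (T = 6² = 36)
q(l) = 2*l*(1 - l) (q(l) = (2*l)*(1 - l) = 2*l*(1 - l))
q(T) - 1*1673 = 2*36*(1 - 1*36) - 1*1673 = 2*36*(1 - 36) - 1673 = 2*36*(-35) - 1673 = -2520 - 1673 = -4193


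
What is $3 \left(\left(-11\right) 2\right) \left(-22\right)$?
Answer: $1452$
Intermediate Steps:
$3 \left(\left(-11\right) 2\right) \left(-22\right) = 3 \left(-22\right) \left(-22\right) = \left(-66\right) \left(-22\right) = 1452$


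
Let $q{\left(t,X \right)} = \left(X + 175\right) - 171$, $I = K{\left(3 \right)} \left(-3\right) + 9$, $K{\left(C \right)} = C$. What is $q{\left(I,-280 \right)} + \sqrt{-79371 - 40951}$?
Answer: $-276 + i \sqrt{120322} \approx -276.0 + 346.87 i$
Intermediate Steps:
$I = 0$ ($I = 3 \left(-3\right) + 9 = -9 + 9 = 0$)
$q{\left(t,X \right)} = 4 + X$ ($q{\left(t,X \right)} = \left(175 + X\right) - 171 = 4 + X$)
$q{\left(I,-280 \right)} + \sqrt{-79371 - 40951} = \left(4 - 280\right) + \sqrt{-79371 - 40951} = -276 + \sqrt{-120322} = -276 + i \sqrt{120322}$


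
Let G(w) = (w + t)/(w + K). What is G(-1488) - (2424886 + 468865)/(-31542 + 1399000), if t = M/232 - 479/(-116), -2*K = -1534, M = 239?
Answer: -6805991785/114368717288 ≈ -0.059509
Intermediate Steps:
K = 767 (K = -½*(-1534) = 767)
t = 1197/232 (t = 239/232 - 479/(-116) = 239*(1/232) - 479*(-1/116) = 239/232 + 479/116 = 1197/232 ≈ 5.1595)
G(w) = (1197/232 + w)/(767 + w) (G(w) = (w + 1197/232)/(w + 767) = (1197/232 + w)/(767 + w))
G(-1488) - (2424886 + 468865)/(-31542 + 1399000) = (1197/232 - 1488)/(767 - 1488) - (2424886 + 468865)/(-31542 + 1399000) = -344019/232/(-721) - 2893751/1367458 = -1/721*(-344019/232) - 2893751/1367458 = 344019/167272 - 1*2893751/1367458 = 344019/167272 - 2893751/1367458 = -6805991785/114368717288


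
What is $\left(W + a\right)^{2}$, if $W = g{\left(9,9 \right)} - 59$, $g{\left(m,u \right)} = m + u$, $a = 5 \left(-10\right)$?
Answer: $8281$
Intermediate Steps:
$a = -50$
$W = -41$ ($W = \left(9 + 9\right) - 59 = 18 - 59 = -41$)
$\left(W + a\right)^{2} = \left(-41 - 50\right)^{2} = \left(-91\right)^{2} = 8281$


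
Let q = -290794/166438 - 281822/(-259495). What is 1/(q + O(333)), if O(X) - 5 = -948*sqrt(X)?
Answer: -42154047873658337830/2907519375152685805831765167 - 36840885924582843817975*sqrt(37)/3876692500203581074442353556 ≈ -5.7820e-5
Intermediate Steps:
q = -14276849497/21594914405 (q = -290794*1/166438 - 281822*(-1/259495) = -145397/83219 + 281822/259495 = -14276849497/21594914405 ≈ -0.66112)
O(X) = 5 - 948*sqrt(X)
1/(q + O(333)) = 1/(-14276849497/21594914405 + (5 - 2844*sqrt(37))) = 1/(93697722528/21594914405 - 2844*sqrt(37))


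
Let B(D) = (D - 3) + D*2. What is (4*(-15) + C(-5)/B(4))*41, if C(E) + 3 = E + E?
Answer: -22673/9 ≈ -2519.2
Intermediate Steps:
C(E) = -3 + 2*E (C(E) = -3 + (E + E) = -3 + 2*E)
B(D) = -3 + 3*D (B(D) = (-3 + D) + 2*D = -3 + 3*D)
(4*(-15) + C(-5)/B(4))*41 = (4*(-15) + (-3 + 2*(-5))/(-3 + 3*4))*41 = (-60 + (-3 - 10)/(-3 + 12))*41 = (-60 - 13/9)*41 = -553/9*41 = -22673/9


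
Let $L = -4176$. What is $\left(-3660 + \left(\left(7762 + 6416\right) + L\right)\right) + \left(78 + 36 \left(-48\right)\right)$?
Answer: $4692$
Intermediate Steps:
$\left(-3660 + \left(\left(7762 + 6416\right) + L\right)\right) + \left(78 + 36 \left(-48\right)\right) = \left(-3660 + \left(\left(7762 + 6416\right) - 4176\right)\right) + \left(78 + 36 \left(-48\right)\right) = \left(-3660 + \left(14178 - 4176\right)\right) + \left(78 - 1728\right) = \left(-3660 + 10002\right) - 1650 = 6342 - 1650 = 4692$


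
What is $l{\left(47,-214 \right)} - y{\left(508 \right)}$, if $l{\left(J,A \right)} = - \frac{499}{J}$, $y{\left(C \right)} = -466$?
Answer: $\frac{21403}{47} \approx 455.38$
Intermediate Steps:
$l{\left(47,-214 \right)} - y{\left(508 \right)} = - \frac{499}{47} - -466 = \left(-499\right) \frac{1}{47} + 466 = - \frac{499}{47} + 466 = \frac{21403}{47}$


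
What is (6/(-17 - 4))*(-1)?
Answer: 2/7 ≈ 0.28571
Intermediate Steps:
(6/(-17 - 4))*(-1) = (6/(-21))*(-1) = -1/21*6*(-1) = -2/7*(-1) = 2/7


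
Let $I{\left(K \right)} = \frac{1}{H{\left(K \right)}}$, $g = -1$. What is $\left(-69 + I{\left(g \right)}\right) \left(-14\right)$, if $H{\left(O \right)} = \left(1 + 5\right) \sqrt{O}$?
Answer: $966 + \frac{7 i}{3} \approx 966.0 + 2.3333 i$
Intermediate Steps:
$H{\left(O \right)} = 6 \sqrt{O}$
$I{\left(K \right)} = \frac{1}{6 \sqrt{K}}$
$\left(-69 + I{\left(g \right)}\right) \left(-14\right) = \left(-69 + \frac{1}{6 i}\right) \left(-14\right) = \left(-69 + \frac{\left(-1\right) i}{6}\right) \left(-14\right) = \left(-69 - \frac{i}{6}\right) \left(-14\right) = 966 + \frac{7 i}{3}$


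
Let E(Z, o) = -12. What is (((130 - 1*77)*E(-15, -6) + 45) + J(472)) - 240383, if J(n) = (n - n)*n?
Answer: -240974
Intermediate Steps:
J(n) = 0 (J(n) = 0*n = 0)
(((130 - 1*77)*E(-15, -6) + 45) + J(472)) - 240383 = (((130 - 1*77)*(-12) + 45) + 0) - 240383 = (((130 - 77)*(-12) + 45) + 0) - 240383 = ((53*(-12) + 45) + 0) - 240383 = ((-636 + 45) + 0) - 240383 = (-591 + 0) - 240383 = -591 - 240383 = -240974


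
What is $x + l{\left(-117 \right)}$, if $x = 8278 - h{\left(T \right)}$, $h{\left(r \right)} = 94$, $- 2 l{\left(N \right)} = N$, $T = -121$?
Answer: $\frac{16485}{2} \approx 8242.5$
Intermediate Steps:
$l{\left(N \right)} = - \frac{N}{2}$
$x = 8184$ ($x = 8278 - 94 = 8184$)
$x + l{\left(-117 \right)} = 8184 - - \frac{117}{2} = 8184 + \frac{117}{2} = \frac{16485}{2}$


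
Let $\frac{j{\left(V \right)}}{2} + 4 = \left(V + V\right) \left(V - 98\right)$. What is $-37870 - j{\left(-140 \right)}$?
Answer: $-171142$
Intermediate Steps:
$j{\left(V \right)} = -8 + 4 V \left(-98 + V\right)$ ($j{\left(V \right)} = -8 + 2 \left(V + V\right) \left(V - 98\right) = -8 + 2 \cdot 2 V \left(-98 + V\right) = -8 + 4 V \left(-98 + V\right)$)
$-37870 - j{\left(-140 \right)} = -37870 - \left(-8 - -54880 + 4 \left(-140\right)^{2}\right) = -37870 - \left(-8 + 54880 + 4 \cdot 19600\right) = -37870 - \left(-8 + 54880 + 78400\right) = -37870 - 133272 = -171142$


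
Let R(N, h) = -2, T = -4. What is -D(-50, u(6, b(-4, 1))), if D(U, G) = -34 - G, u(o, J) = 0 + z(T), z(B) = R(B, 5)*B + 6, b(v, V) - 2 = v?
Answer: 48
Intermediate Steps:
b(v, V) = 2 + v
z(B) = 6 - 2*B (z(B) = -2*B + 6 = 6 - 2*B)
u(o, J) = 14 (u(o, J) = 0 + (6 - 2*(-4)) = 0 + (6 + 8) = 0 + 14 = 14)
-D(-50, u(6, b(-4, 1))) = -(-34 - 1*14) = -(-34 - 14) = -1*(-48) = 48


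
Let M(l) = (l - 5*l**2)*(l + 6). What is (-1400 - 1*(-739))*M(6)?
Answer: 1380168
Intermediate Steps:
M(l) = (6 + l)*(l - 5*l**2) (M(l) = (l - 5*l**2)*(6 + l) = (6 + l)*(l - 5*l**2))
(-1400 - 1*(-739))*M(6) = (-1400 - 1*(-739))*(6*(6 - 29*6 - 5*6**2)) = (-1400 + 739)*(6*(6 - 174 - 5*36)) = -3966*(6 - 174 - 180) = -3966*(-348) = -661*(-2088) = 1380168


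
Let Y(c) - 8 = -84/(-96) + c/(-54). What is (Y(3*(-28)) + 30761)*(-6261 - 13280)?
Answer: -43293925763/72 ≈ -6.0130e+8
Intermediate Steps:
Y(c) = 71/8 - c/54 (Y(c) = 8 + (-84/(-96) + c/(-54)) = 8 + (-84*(-1/96) + c*(-1/54)) = 8 + (7/8 - c/54) = 71/8 - c/54)
(Y(3*(-28)) + 30761)*(-6261 - 13280) = ((71/8 - (-28)/18) + 30761)*(-6261 - 13280) = ((71/8 - 1/54*(-84)) + 30761)*(-19541) = ((71/8 + 14/9) + 30761)*(-19541) = (751/72 + 30761)*(-19541) = (2215543/72)*(-19541) = -43293925763/72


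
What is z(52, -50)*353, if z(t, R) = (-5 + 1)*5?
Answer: -7060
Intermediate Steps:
z(t, R) = -20 (z(t, R) = -4*5 = -20)
z(52, -50)*353 = -20*353 = -7060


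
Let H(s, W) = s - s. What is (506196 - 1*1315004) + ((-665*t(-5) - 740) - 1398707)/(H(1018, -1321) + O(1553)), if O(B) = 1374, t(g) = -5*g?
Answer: -185453044/229 ≈ -8.0984e+5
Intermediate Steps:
H(s, W) = 0
(506196 - 1*1315004) + ((-665*t(-5) - 740) - 1398707)/(H(1018, -1321) + O(1553)) = (506196 - 1*1315004) + ((-(-3325)*(-5) - 740) - 1398707)/(0 + 1374) = (506196 - 1315004) + ((-665*25 - 740) - 1398707)/1374 = -808808 + ((-16625 - 740) - 1398707)*(1/1374) = -808808 + (-17365 - 1398707)*(1/1374) = -808808 - 1416072*1/1374 = -808808 - 236012/229 = -185453044/229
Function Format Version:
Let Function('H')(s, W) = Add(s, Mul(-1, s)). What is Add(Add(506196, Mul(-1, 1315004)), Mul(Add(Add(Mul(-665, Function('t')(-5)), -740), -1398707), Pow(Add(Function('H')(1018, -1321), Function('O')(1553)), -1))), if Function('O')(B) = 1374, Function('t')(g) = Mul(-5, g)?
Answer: Rational(-185453044, 229) ≈ -8.0984e+5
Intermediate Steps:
Function('H')(s, W) = 0
Add(Add(506196, Mul(-1, 1315004)), Mul(Add(Add(Mul(-665, Function('t')(-5)), -740), -1398707), Pow(Add(Function('H')(1018, -1321), Function('O')(1553)), -1))) = Add(Add(506196, Mul(-1, 1315004)), Mul(Add(Add(Mul(-665, Mul(-5, -5)), -740), -1398707), Pow(Add(0, 1374), -1))) = Add(Add(506196, -1315004), Mul(Add(Add(Mul(-665, 25), -740), -1398707), Pow(1374, -1))) = Add(-808808, Mul(Add(Add(-16625, -740), -1398707), Rational(1, 1374))) = Add(-808808, Mul(Add(-17365, -1398707), Rational(1, 1374))) = Add(-808808, Mul(-1416072, Rational(1, 1374))) = Add(-808808, Rational(-236012, 229)) = Rational(-185453044, 229)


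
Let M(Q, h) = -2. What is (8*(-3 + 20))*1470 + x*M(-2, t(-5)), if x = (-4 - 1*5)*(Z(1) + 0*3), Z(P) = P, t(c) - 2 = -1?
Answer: 199938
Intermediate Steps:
t(c) = 1 (t(c) = 2 - 1 = 1)
x = -9 (x = (-4 - 1*5)*(1 + 0*3) = (-4 - 5)*(1 + 0) = -9*1 = -9)
(8*(-3 + 20))*1470 + x*M(-2, t(-5)) = (8*(-3 + 20))*1470 - 9*(-2) = (8*17)*1470 + 18 = 136*1470 + 18 = 199920 + 18 = 199938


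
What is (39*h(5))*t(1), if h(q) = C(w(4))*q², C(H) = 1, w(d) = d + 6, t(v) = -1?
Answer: -975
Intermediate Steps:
w(d) = 6 + d
h(q) = q² (h(q) = 1*q² = q²)
(39*h(5))*t(1) = (39*5²)*(-1) = (39*25)*(-1) = 975*(-1) = -975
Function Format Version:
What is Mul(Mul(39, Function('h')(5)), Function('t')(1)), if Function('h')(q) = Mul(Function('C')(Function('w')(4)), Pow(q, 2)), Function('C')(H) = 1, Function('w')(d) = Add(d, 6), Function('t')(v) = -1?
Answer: -975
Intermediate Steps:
Function('w')(d) = Add(6, d)
Function('h')(q) = Pow(q, 2) (Function('h')(q) = Mul(1, Pow(q, 2)) = Pow(q, 2))
Mul(Mul(39, Function('h')(5)), Function('t')(1)) = Mul(Mul(39, Pow(5, 2)), -1) = Mul(Mul(39, 25), -1) = Mul(975, -1) = -975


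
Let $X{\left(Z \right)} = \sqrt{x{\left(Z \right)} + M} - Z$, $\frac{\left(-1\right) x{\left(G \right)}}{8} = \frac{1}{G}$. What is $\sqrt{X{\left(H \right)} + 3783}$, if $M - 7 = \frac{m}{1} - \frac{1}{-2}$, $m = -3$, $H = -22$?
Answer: $\frac{\sqrt{1841620 + 22 \sqrt{2354}}}{22} \approx 61.703$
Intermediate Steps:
$x{\left(G \right)} = - \frac{8}{G}$
$M = \frac{9}{2}$ ($M = 7 - \left(- \frac{1}{2} + 3\right) = 7 - \frac{5}{2} = \frac{9}{2} \approx 4.5$)
$X{\left(Z \right)} = \sqrt{\frac{9}{2} - \frac{8}{Z}} - Z$ ($X{\left(Z \right)} = \sqrt{- \frac{8}{Z} + \frac{9}{2}} - Z = \sqrt{\frac{9}{2} - \frac{8}{Z}} - Z$)
$\sqrt{X{\left(H \right)} + 3783} = \sqrt{\left(\frac{\sqrt{18 - \frac{32}{-22}}}{2} - -22\right) + 3783} = \sqrt{\left(\frac{\sqrt{18 - - \frac{16}{11}}}{2} + 22\right) + 3783} = \sqrt{\left(\frac{\sqrt{18 + \frac{16}{11}}}{2} + 22\right) + 3783} = \sqrt{\left(\frac{\sqrt{\frac{214}{11}}}{2} + 22\right) + 3783} = \sqrt{\left(\frac{\frac{1}{11} \sqrt{2354}}{2} + 22\right) + 3783} = \sqrt{\left(\frac{\sqrt{2354}}{22} + 22\right) + 3783} = \sqrt{\left(22 + \frac{\sqrt{2354}}{22}\right) + 3783} = \sqrt{3805 + \frac{\sqrt{2354}}{22}}$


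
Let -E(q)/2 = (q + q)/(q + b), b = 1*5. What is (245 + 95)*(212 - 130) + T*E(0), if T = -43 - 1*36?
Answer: 27880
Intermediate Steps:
b = 5
E(q) = -4*q/(5 + q) (E(q) = -2*(q + q)/(q + 5) = -2*2*q/(5 + q) = -4*q/(5 + q))
T = -79 (T = -43 - 36 = -79)
(245 + 95)*(212 - 130) + T*E(0) = (245 + 95)*(212 - 130) - (-316)*0/(5 + 0) = 340*82 - (-316)*0/5 = 27880 - (-316)*0/5 = 27880 - 79*0 = 27880 + 0 = 27880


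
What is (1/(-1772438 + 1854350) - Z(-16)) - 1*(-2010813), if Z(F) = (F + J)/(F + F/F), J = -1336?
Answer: 274503885759/136520 ≈ 2.0107e+6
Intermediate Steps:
Z(F) = (-1336 + F)/(1 + F) (Z(F) = (F - 1336)/(F + F/F) = (-1336 + F)/(F + 1) = (-1336 + F)/(1 + F))
(1/(-1772438 + 1854350) - Z(-16)) - 1*(-2010813) = (1/(-1772438 + 1854350) - (-1336 - 16)/(1 - 16)) - 1*(-2010813) = (1/81912 - (-1352)/(-15)) + 2010813 = (1/81912 - (-1)*(-1352)/15) + 2010813 = (1/81912 - 1*1352/15) + 2010813 = (1/81912 - 1352/15) + 2010813 = -12305001/136520 + 2010813 = 274503885759/136520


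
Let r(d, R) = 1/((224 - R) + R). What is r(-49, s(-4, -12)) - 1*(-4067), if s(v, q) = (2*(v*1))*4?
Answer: 911009/224 ≈ 4067.0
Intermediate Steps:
s(v, q) = 8*v (s(v, q) = (2*v)*4 = 8*v)
r(d, R) = 1/224
r(-49, s(-4, -12)) - 1*(-4067) = 1/224 - 1*(-4067) = 1/224 + 4067 = 911009/224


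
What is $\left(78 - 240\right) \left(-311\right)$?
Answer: $50382$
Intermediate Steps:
$\left(78 - 240\right) \left(-311\right) = \left(-162\right) \left(-311\right) = 50382$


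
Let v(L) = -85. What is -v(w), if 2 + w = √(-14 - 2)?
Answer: 85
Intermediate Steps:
w = -2 + 4*I (w = -2 + √(-14 - 2) = -2 + √(-16) = -2 + 4*I ≈ -2.0 + 4.0*I)
-v(w) = -1*(-85) = 85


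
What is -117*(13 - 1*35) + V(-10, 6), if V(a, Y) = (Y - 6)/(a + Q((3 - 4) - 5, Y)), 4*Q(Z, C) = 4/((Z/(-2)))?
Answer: 2574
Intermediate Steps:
Q(Z, C) = -2/Z (Q(Z, C) = (4/((Z/(-2))))/4 = (4/((Z*(-½))))/4 = (4/((-Z/2)))/4 = (4*(-2/Z))/4 = (-8/Z)/4 = -2/Z)
V(a, Y) = (-6 + Y)/(⅓ + a) (V(a, Y) = (Y - 6)/(a - 2/((3 - 4) - 5)) = (-6 + Y)/(a - 2/(-1 - 5)) = (-6 + Y)/(a - 2/(-6)) = (-6 + Y)/(a - 2*(-⅙)) = (-6 + Y)/(a + ⅓) = (-6 + Y)/(⅓ + a))
-117*(13 - 1*35) + V(-10, 6) = -117*(13 - 1*35) + 3*(-6 + 6)/(1 + 3*(-10)) = -117*(13 - 35) + 3*0/(1 - 30) = -117*(-22) + 3*0/(-29) = 2574 + 3*(-1/29)*0 = 2574 + 0 = 2574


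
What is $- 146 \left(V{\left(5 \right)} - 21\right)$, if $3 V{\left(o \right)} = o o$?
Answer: $\frac{5548}{3} \approx 1849.3$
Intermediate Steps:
$V{\left(o \right)} = \frac{o^{2}}{3}$ ($V{\left(o \right)} = \frac{o o}{3} = \frac{o^{2}}{3}$)
$- 146 \left(V{\left(5 \right)} - 21\right) = - 146 \left(\frac{5^{2}}{3} - 21\right) = - 146 \left(\frac{1}{3} \cdot 25 - 21\right) = - 146 \left(\frac{25}{3} - 21\right) = \left(-146\right) \left(- \frac{38}{3}\right) = \frac{5548}{3}$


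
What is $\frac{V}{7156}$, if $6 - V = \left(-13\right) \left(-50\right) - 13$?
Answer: $- \frac{631}{7156} \approx -0.088178$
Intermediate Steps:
$V = -631$ ($V = 6 - \left(\left(-13\right) \left(-50\right) - 13\right) = 6 - \left(650 - 13\right) = 6 - 637 = -631$)
$\frac{V}{7156} = - \frac{631}{7156}$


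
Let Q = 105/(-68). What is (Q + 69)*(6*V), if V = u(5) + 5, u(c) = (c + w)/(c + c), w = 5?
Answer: 41283/17 ≈ 2428.4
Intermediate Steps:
Q = -105/68 (Q = 105*(-1/68) = -105/68 ≈ -1.5441)
u(c) = (5 + c)/(2*c) (u(c) = (c + 5)/(c + c) = (5 + c)/((2*c)) = (5 + c)*(1/(2*c)) = (5 + c)/(2*c))
V = 6 (V = (½)*(5 + 5)/5 + 5 = (½)*(⅕)*10 + 5 = 1 + 5 = 6)
(Q + 69)*(6*V) = (-105/68 + 69)*(6*6) = (4587/68)*36 = 41283/17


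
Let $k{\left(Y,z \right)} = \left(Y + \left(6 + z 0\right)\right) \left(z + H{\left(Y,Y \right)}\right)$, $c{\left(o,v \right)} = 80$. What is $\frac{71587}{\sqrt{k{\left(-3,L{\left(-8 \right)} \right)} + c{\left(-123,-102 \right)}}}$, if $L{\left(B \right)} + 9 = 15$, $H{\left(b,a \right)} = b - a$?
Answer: $\frac{71587 \sqrt{2}}{14} \approx 7231.4$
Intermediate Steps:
$L{\left(B \right)} = 6$ ($L{\left(B \right)} = -9 + 15 = 6$)
$k{\left(Y,z \right)} = z \left(6 + Y\right)$ ($k{\left(Y,z \right)} = \left(Y + \left(6 + z 0\right)\right) \left(z + \left(Y - Y\right)\right) = \left(Y + \left(6 + 0\right)\right) \left(z + 0\right) = \left(Y + 6\right) z = \left(6 + Y\right) z = z \left(6 + Y\right)$)
$\frac{71587}{\sqrt{k{\left(-3,L{\left(-8 \right)} \right)} + c{\left(-123,-102 \right)}}} = \frac{71587}{\sqrt{6 \left(6 - 3\right) + 80}} = \frac{71587}{\sqrt{6 \cdot 3 + 80}} = \frac{71587}{\sqrt{18 + 80}} = \frac{71587}{\sqrt{98}} = \frac{71587}{7 \sqrt{2}} = 71587 \frac{\sqrt{2}}{14} = \frac{71587 \sqrt{2}}{14}$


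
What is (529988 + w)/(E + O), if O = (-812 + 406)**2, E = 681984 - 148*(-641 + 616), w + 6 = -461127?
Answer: 13771/170104 ≈ 0.080956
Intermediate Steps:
w = -461133 (w = -6 - 461127 = -461133)
E = 685684 (E = 681984 - 148*(-25) = 681984 + 3700 = 685684)
O = 164836 (O = (-406)**2 = 164836)
(529988 + w)/(E + O) = (529988 - 461133)/(685684 + 164836) = 68855/850520 = 68855*(1/850520) = 13771/170104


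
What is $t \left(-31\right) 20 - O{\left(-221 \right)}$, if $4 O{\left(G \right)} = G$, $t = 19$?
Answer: $- \frac{46899}{4} \approx -11725.0$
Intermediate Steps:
$O{\left(G \right)} = \frac{G}{4}$
$t \left(-31\right) 20 - O{\left(-221 \right)} = 19 \left(-31\right) 20 - \frac{1}{4} \left(-221\right) = \left(-589\right) 20 - - \frac{221}{4} = -11780 + \frac{221}{4} = - \frac{46899}{4}$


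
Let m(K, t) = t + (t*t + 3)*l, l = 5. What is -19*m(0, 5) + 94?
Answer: -2661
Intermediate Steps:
m(K, t) = 15 + t + 5*t**2 (m(K, t) = t + (t*t + 3)*5 = t + (t**2 + 3)*5 = t + (3 + t**2)*5 = t + (15 + 5*t**2) = 15 + t + 5*t**2)
-19*m(0, 5) + 94 = -19*(15 + 5 + 5*5**2) + 94 = -19*(15 + 5 + 5*25) + 94 = -19*(15 + 5 + 125) + 94 = -19*145 + 94 = -2755 + 94 = -2661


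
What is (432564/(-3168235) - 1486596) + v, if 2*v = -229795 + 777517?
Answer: -3842229905289/3168235 ≈ -1.2127e+6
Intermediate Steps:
v = 273861 (v = (-229795 + 777517)/2 = (½)*547722 = 273861)
(432564/(-3168235) - 1486596) + v = (432564/(-3168235) - 1486596) + 273861 = (432564*(-1/3168235) - 1486596) + 273861 = (-432564/3168235 - 1486596) + 273861 = -4709885910624/3168235 + 273861 = -3842229905289/3168235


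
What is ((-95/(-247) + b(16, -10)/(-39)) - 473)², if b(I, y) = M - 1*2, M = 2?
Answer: 37748736/169 ≈ 2.2337e+5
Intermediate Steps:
b(I, y) = 0 (b(I, y) = 2 - 1*2 = 2 - 2 = 0)
((-95/(-247) + b(16, -10)/(-39)) - 473)² = ((-95/(-247) + 0/(-39)) - 473)² = ((-95*(-1/247) + 0*(-1/39)) - 473)² = ((5/13 + 0) - 473)² = (5/13 - 473)² = (-6144/13)² = 37748736/169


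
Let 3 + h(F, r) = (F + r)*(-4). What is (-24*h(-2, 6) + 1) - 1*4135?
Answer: -3678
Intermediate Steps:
h(F, r) = -3 - 4*F - 4*r (h(F, r) = -3 + (F + r)*(-4) = -3 + (-4*F - 4*r) = -3 - 4*F - 4*r)
(-24*h(-2, 6) + 1) - 1*4135 = (-24*(-3 - 4*(-2) - 4*6) + 1) - 1*4135 = (-24*(-3 + 8 - 24) + 1) - 4135 = (-24*(-19) + 1) - 4135 = (456 + 1) - 4135 = 457 - 4135 = -3678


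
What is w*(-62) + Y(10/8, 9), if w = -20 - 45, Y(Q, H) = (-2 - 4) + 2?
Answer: 4026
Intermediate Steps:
Y(Q, H) = -4 (Y(Q, H) = -6 + 2 = -4)
w = -65
w*(-62) + Y(10/8, 9) = -65*(-62) - 4 = 4030 - 4 = 4026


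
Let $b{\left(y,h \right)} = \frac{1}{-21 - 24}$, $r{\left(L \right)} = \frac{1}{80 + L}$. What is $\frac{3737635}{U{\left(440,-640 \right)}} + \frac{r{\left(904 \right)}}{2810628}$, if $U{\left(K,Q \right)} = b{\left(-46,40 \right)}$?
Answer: $- \frac{465165898174058399}{2765657952} \approx -1.6819 \cdot 10^{8}$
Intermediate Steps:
$b{\left(y,h \right)} = - \frac{1}{45}$ ($b{\left(y,h \right)} = \frac{1}{-45} = - \frac{1}{45}$)
$U{\left(K,Q \right)} = - \frac{1}{45}$
$\frac{3737635}{U{\left(440,-640 \right)}} + \frac{r{\left(904 \right)}}{2810628} = \frac{3737635}{- \frac{1}{45}} + \frac{1}{\left(80 + 904\right) 2810628} = 3737635 \left(-45\right) + \frac{1}{984} \cdot \frac{1}{2810628} = -168193575 + \frac{1}{984} \cdot \frac{1}{2810628} = -168193575 + \frac{1}{2765657952} = - \frac{465165898174058399}{2765657952}$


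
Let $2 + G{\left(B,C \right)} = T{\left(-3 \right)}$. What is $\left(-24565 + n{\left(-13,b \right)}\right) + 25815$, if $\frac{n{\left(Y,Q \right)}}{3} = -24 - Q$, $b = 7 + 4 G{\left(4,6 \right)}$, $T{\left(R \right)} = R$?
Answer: $1217$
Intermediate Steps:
$G{\left(B,C \right)} = -5$ ($G{\left(B,C \right)} = -2 - 3 = -5$)
$b = -13$ ($b = 7 + 4 \left(-5\right) = 7 - 20 = -13$)
$n{\left(Y,Q \right)} = -72 - 3 Q$ ($n{\left(Y,Q \right)} = 3 \left(-24 - Q\right) = -72 - 3 Q$)
$\left(-24565 + n{\left(-13,b \right)}\right) + 25815 = \left(-24565 - 33\right) + 25815 = -24598 + 25815 = 1217$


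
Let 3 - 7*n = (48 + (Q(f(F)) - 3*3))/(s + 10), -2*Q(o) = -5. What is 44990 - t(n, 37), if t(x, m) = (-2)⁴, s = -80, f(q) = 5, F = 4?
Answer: 44974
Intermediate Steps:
Q(o) = 5/2 (Q(o) = -½*(-5) = 5/2)
n = 503/980 (n = 3/7 - (48 + (5/2 - 3*3))/(7*(-80 + 10)) = 3/7 - (48 + (5/2 - 9))/(7*(-70)) = 3/7 - (48 - 13/2)*(-1)/(7*70) = 3/7 - 83*(-1)/(14*70) = 3/7 - ⅐*(-83/140) = 3/7 + 83/980 = 503/980 ≈ 0.51327)
t(x, m) = 16
44990 - t(n, 37) = 44990 - 1*16 = 44990 - 16 = 44974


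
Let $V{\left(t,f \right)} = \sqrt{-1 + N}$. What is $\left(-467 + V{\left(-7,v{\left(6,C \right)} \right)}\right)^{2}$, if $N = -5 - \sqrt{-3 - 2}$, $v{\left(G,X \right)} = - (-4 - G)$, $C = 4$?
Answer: $\left(467 - \sqrt{-6 - i \sqrt{5}}\right)^{2} \approx 2.1766 \cdot 10^{5} + 2324.0 i$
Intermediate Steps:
$v{\left(G,X \right)} = 4 + G$
$N = -5 - i \sqrt{5}$ ($N = -5 - \sqrt{-5} = -5 - i \sqrt{5} \approx -5.0 - 2.2361 i$)
$V{\left(t,f \right)} = \sqrt{-6 - i \sqrt{5}}$ ($V{\left(t,f \right)} = \sqrt{-1 - \left(5 + i \sqrt{5}\right)} = \sqrt{-6 - i \sqrt{5}}$)
$\left(-467 + V{\left(-7,v{\left(6,C \right)} \right)}\right)^{2} = \left(-467 + \sqrt{-6 - i \sqrt{5}}\right)^{2}$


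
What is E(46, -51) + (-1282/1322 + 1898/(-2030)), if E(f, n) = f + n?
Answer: -4632479/670915 ≈ -6.9047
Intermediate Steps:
E(46, -51) + (-1282/1322 + 1898/(-2030)) = (46 - 51) + (-1282/1322 + 1898/(-2030)) = -5 + (-1282*1/1322 + 1898*(-1/2030)) = -5 + (-641/661 - 949/1015) = -5 - 1277904/670915 = -4632479/670915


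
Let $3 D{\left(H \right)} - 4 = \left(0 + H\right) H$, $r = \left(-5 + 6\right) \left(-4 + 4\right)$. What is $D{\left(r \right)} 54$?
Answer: $72$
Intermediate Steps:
$r = 0$ ($r = 1 \cdot 0 = 0$)
$D{\left(H \right)} = \frac{4}{3} + \frac{H^{2}}{3}$ ($D{\left(H \right)} = \frac{4}{3} + \frac{\left(0 + H\right) H}{3} = \frac{4}{3} + \frac{H H}{3} = \frac{4}{3} + \frac{H^{2}}{3}$)
$D{\left(r \right)} 54 = \left(\frac{4}{3} + \frac{0^{2}}{3}\right) 54 = \left(\frac{4}{3} + \frac{1}{3} \cdot 0\right) 54 = \left(\frac{4}{3} + 0\right) 54 = \frac{4}{3} \cdot 54 = 72$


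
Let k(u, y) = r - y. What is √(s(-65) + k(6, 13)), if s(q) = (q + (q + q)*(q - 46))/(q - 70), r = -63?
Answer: 5*I*√591/9 ≈ 13.506*I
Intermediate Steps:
k(u, y) = -63 - y
s(q) = (q + 2*q*(-46 + q))/(-70 + q) (s(q) = (q + (2*q)*(-46 + q))/(-70 + q) = (q + 2*q*(-46 + q))/(-70 + q))
√(s(-65) + k(6, 13)) = √(-65*(-91 + 2*(-65))/(-70 - 65) + (-63 - 1*13)) = √(-65*(-91 - 130)/(-135) + (-63 - 13)) = √(-65*(-1/135)*(-221) - 76) = √(-2873/27 - 76) = √(-4925/27) = 5*I*√591/9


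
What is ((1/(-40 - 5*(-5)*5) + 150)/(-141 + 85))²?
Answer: 162588001/22657600 ≈ 7.1759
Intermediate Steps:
((1/(-40 - 5*(-5)*5) + 150)/(-141 + 85))² = ((1/(-40 + 25*5) + 150)/(-56))² = ((1/(-40 + 125) + 150)*(-1/56))² = ((1/85 + 150)*(-1/56))² = ((12751/85)*(-1/56))² = (-12751/4760)² = 162588001/22657600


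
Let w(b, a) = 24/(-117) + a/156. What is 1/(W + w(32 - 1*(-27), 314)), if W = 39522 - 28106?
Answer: 26/296863 ≈ 8.7583e-5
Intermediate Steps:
W = 11416
w(b, a) = -8/39 + a/156 (w(b, a) = 24*(-1/117) + a*(1/156) = -8/39 + a/156)
1/(W + w(32 - 1*(-27), 314)) = 1/(11416 + (-8/39 + (1/156)*314)) = 1/(11416 + (-8/39 + 157/78)) = 1/(11416 + 47/26) = 1/(296863/26) = 26/296863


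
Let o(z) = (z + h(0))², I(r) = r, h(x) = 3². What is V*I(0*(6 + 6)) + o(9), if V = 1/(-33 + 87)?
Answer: 324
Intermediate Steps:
h(x) = 9
V = 1/54 ≈ 0.018519
o(z) = (9 + z)² (o(z) = (z + 9)² = (9 + z)²)
V*I(0*(6 + 6)) + o(9) = (0*(6 + 6))/54 + (9 + 9)² = (0*12)/54 + 18² = (1/54)*0 + 324 = 0 + 324 = 324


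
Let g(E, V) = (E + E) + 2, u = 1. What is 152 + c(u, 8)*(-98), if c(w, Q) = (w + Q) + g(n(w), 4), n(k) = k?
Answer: -1122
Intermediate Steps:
g(E, V) = 2 + 2*E (g(E, V) = 2*E + 2 = 2 + 2*E)
c(w, Q) = 2 + Q + 3*w (c(w, Q) = (w + Q) + (2 + 2*w) = (Q + w) + (2 + 2*w) = 2 + Q + 3*w)
152 + c(u, 8)*(-98) = 152 + (2 + 8 + 3*1)*(-98) = 152 + (2 + 8 + 3)*(-98) = 152 + 13*(-98) = 152 - 1274 = -1122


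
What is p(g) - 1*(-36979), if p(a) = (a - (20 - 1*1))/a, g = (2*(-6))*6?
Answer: 2662579/72 ≈ 36980.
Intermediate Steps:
g = -72 (g = -12*6 = -72)
p(a) = (-19 + a)/a (p(a) = (a - (20 - 1))/a = (a - 1*19)/a = (a - 19)/a = (-19 + a)/a)
p(g) - 1*(-36979) = (-19 - 72)/(-72) - 1*(-36979) = -1/72*(-91) + 36979 = 91/72 + 36979 = 2662579/72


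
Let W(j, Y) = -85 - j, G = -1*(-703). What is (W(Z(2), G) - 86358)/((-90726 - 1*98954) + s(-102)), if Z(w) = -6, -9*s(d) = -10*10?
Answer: 777933/1707020 ≈ 0.45573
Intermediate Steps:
s(d) = 100/9 (s(d) = -(-10)*10/9 = -⅑*(-100) = 100/9)
G = 703
(W(Z(2), G) - 86358)/((-90726 - 1*98954) + s(-102)) = ((-85 - 1*(-6)) - 86358)/((-90726 - 1*98954) + 100/9) = ((-85 + 6) - 86358)/((-90726 - 98954) + 100/9) = (-79 - 86358)/(-189680 + 100/9) = -86437/(-1707020/9) = -86437*(-9/1707020) = 777933/1707020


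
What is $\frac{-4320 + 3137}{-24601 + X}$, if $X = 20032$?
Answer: $\frac{1183}{4569} \approx 0.25892$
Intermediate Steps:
$\frac{-4320 + 3137}{-24601 + X} = \frac{-4320 + 3137}{-24601 + 20032} = - \frac{1183}{-4569} = \left(-1183\right) \left(- \frac{1}{4569}\right) = \frac{1183}{4569}$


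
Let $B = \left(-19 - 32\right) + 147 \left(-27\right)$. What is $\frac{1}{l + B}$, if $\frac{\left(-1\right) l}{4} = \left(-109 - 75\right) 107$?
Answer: $\frac{1}{74732} \approx 1.3381 \cdot 10^{-5}$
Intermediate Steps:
$B = -4020$ ($B = -51 - 3969 = -4020$)
$l = 78752$ ($l = - 4 \left(-109 - 75\right) 107 = - 4 \left(\left(-184\right) 107\right) = \left(-4\right) \left(-19688\right) = 78752$)
$\frac{1}{l + B} = \frac{1}{78752 - 4020} = \frac{1}{74732}$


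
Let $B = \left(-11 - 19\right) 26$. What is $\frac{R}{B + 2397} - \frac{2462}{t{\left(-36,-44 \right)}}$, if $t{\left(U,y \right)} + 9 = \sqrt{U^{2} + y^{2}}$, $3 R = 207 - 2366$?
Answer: $- \frac{114291467}{15285501} - \frac{9848 \sqrt{202}}{3151} \approx -51.897$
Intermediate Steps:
$R = - \frac{2159}{3}$ ($R = \frac{207 - 2366}{3} = \frac{1}{3} \left(-2159\right) = - \frac{2159}{3} \approx -719.67$)
$B = -780$ ($B = \left(-30\right) 26 = -780$)
$t{\left(U,y \right)} = -9 + \sqrt{U^{2} + y^{2}}$
$\frac{R}{B + 2397} - \frac{2462}{t{\left(-36,-44 \right)}} = - \frac{2159}{3 \left(-780 + 2397\right)} - \frac{2462}{-9 + \sqrt{\left(-36\right)^{2} + \left(-44\right)^{2}}} = - \frac{2159}{3 \cdot 1617} - \frac{2462}{-9 + \sqrt{1296 + 1936}} = \left(- \frac{2159}{3}\right) \frac{1}{1617} - \frac{2462}{-9 + \sqrt{3232}} = - \frac{2159}{4851} - \frac{2462}{-9 + 4 \sqrt{202}}$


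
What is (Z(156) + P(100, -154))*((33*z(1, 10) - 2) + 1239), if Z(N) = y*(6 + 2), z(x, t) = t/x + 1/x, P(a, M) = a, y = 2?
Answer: 185600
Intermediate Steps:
z(x, t) = 1/x + t/x (z(x, t) = t/x + 1/x = 1/x + t/x)
Z(N) = 16 (Z(N) = 2*(6 + 2) = 2*8 = 16)
(Z(156) + P(100, -154))*((33*z(1, 10) - 2) + 1239) = (16 + 100)*((33*((1 + 10)/1) - 2) + 1239) = 116*((33*(1*11) - 2) + 1239) = 116*((33*11 - 2) + 1239) = 116*((363 - 2) + 1239) = 116*(361 + 1239) = 116*1600 = 185600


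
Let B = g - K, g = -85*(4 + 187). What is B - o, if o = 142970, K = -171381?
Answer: 12176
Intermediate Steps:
g = -16235 (g = -85*191 = -16235)
B = 155146 (B = -16235 - 1*(-171381) = -16235 + 171381 = 155146)
B - o = 155146 - 1*142970 = 155146 - 142970 = 12176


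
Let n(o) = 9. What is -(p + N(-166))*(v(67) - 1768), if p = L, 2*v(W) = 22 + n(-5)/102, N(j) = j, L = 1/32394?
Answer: -642454468619/2202792 ≈ -2.9165e+5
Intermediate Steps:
L = 1/32394 ≈ 3.0870e-5
v(W) = 751/68 (v(W) = (22 + 9/102)/2 = (22 + 9*(1/102))/2 = (22 + 3/34)/2 = (1/2)*(751/34) = 751/68)
p = 1/32394 ≈ 3.0870e-5
-(p + N(-166))*(v(67) - 1768) = -(1/32394 - 166)*(751/68 - 1768) = -(-5377403)*(-119473)/(32394*68) = -1*642454468619/2202792 = -642454468619/2202792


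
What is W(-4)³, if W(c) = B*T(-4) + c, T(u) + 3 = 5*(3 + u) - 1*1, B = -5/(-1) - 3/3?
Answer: -64000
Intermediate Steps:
B = 4 (B = -5*(-1) - 3*⅓ = 5 - 1 = 4)
T(u) = 11 + 5*u (T(u) = -3 + (5*(3 + u) - 1*1) = -3 + ((15 + 5*u) - 1) = -3 + (14 + 5*u) = 11 + 5*u)
W(c) = -36 + c (W(c) = 4*(11 + 5*(-4)) + c = 4*(11 - 20) + c = 4*(-9) + c = -36 + c)
W(-4)³ = (-36 - 4)³ = (-40)³ = -64000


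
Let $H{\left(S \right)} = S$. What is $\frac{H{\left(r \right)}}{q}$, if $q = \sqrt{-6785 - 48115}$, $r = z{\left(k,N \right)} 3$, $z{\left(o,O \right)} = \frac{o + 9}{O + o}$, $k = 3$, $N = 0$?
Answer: $- \frac{2 i \sqrt{61}}{305} \approx - 0.051215 i$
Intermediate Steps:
$z{\left(o,O \right)} = \frac{9 + o}{O + o}$
$r = 12$ ($r = \frac{9 + 3}{0 + 3} \cdot 3 = \frac{1}{3} \cdot 12 \cdot 3 = 4 \cdot 3 = 12$)
$q = 30 i \sqrt{61}$ ($q = \sqrt{-54900} = 30 i \sqrt{61} \approx 234.31 i$)
$\frac{H{\left(r \right)}}{q} = \frac{12}{30 i \sqrt{61}} = 12 \left(- \frac{i \sqrt{61}}{1830}\right) = - \frac{2 i \sqrt{61}}{305}$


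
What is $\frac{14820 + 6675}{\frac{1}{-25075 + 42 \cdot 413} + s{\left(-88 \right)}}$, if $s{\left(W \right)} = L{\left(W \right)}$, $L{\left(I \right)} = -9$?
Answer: $- \frac{166134855}{69562} \approx -2388.3$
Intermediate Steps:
$s{\left(W \right)} = -9$
$\frac{14820 + 6675}{\frac{1}{-25075 + 42 \cdot 413} + s{\left(-88 \right)}} = \frac{14820 + 6675}{\frac{1}{-25075 + 42 \cdot 413} - 9} = \frac{21495}{\frac{1}{-25075 + 17346} - 9} = \frac{21495}{\frac{1}{-7729} - 9} = \frac{21495}{- \frac{1}{7729} - 9} = \frac{21495}{- \frac{69562}{7729}} = 21495 \left(- \frac{7729}{69562}\right) = - \frac{166134855}{69562}$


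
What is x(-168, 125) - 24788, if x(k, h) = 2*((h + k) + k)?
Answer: -25210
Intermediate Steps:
x(k, h) = 2*h + 4*k (x(k, h) = 2*(h + 2*k) = 2*h + 4*k)
x(-168, 125) - 24788 = (2*125 + 4*(-168)) - 24788 = (250 - 672) - 24788 = -422 - 24788 = -25210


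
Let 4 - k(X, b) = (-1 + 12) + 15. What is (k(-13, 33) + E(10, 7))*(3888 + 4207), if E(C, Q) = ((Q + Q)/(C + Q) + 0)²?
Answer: -49881390/289 ≈ -1.7260e+5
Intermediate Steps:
k(X, b) = -22 (k(X, b) = 4 - ((-1 + 12) + 15) = 4 - (11 + 15) = 4 - 1*26 = 4 - 26 = -22)
E(C, Q) = 4*Q²/(C + Q)² (E(C, Q) = ((2*Q)/(C + Q) + 0)² = (2*Q/(C + Q) + 0)² = (2*Q/(C + Q))² = 4*Q²/(C + Q)²)
(k(-13, 33) + E(10, 7))*(3888 + 4207) = (-22 + 4*7²/(10 + 7)²)*(3888 + 4207) = (-22 + 4*49/17²)*8095 = (-22 + 4*49*(1/289))*8095 = (-22 + 196/289)*8095 = -6162/289*8095 = -49881390/289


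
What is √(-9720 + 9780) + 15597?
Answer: 15597 + 2*√15 ≈ 15605.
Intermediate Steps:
√(-9720 + 9780) + 15597 = √60 + 15597 = 2*√15 + 15597 = 15597 + 2*√15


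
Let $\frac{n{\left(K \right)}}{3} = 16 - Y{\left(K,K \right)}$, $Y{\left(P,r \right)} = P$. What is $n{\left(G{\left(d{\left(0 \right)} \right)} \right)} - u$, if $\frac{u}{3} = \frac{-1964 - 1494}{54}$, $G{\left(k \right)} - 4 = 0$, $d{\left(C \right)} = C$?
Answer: $\frac{2053}{9} \approx 228.11$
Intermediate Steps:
$G{\left(k \right)} = 4$ ($G{\left(k \right)} = 4 + 0 = 4$)
$u = - \frac{1729}{9}$ ($u = 3 \frac{-1964 - 1494}{54} = 3 \left(\left(-3458\right) \frac{1}{54}\right) = 3 \left(- \frac{1729}{27}\right) = - \frac{1729}{9} \approx -192.11$)
$n{\left(K \right)} = 48 - 3 K$ ($n{\left(K \right)} = 3 \left(16 - K\right) = 48 - 3 K$)
$n{\left(G{\left(d{\left(0 \right)} \right)} \right)} - u = \left(48 - 12\right) - - \frac{1729}{9} = \left(48 - 12\right) + \frac{1729}{9} = 36 + \frac{1729}{9} = \frac{2053}{9}$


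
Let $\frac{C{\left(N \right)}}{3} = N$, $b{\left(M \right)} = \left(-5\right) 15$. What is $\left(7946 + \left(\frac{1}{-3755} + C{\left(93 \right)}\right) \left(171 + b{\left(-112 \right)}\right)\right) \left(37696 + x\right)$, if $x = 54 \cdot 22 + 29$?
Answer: $\frac{5074685344302}{3755} \approx 1.3514 \cdot 10^{9}$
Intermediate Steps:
$b{\left(M \right)} = -75$
$x = 1217$ ($x = 1188 + 29 = 1217$)
$C{\left(N \right)} = 3 N$
$\left(7946 + \left(\frac{1}{-3755} + C{\left(93 \right)}\right) \left(171 + b{\left(-112 \right)}\right)\right) \left(37696 + x\right) = \left(7946 + \left(\frac{1}{-3755} + 3 \cdot 93\right) \left(171 - 75\right)\right) \left(37696 + 1217\right) = \left(7946 + \left(- \frac{1}{3755} + 279\right) 96\right) 38913 = \left(7946 + \frac{1047644}{3755} \cdot 96\right) 38913 = \left(7946 + \frac{100573824}{3755}\right) 38913 = \frac{130411054}{3755} \cdot 38913 = \frac{5074685344302}{3755}$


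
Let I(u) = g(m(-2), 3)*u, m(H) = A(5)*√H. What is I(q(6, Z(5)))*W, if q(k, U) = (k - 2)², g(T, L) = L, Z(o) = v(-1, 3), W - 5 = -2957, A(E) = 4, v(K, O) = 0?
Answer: -141696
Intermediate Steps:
W = -2952 (W = 5 - 2957 = -2952)
Z(o) = 0
m(H) = 4*√H
q(k, U) = (-2 + k)²
I(u) = 3*u
I(q(6, Z(5)))*W = (3*(-2 + 6)²)*(-2952) = (3*4²)*(-2952) = (3*16)*(-2952) = 48*(-2952) = -141696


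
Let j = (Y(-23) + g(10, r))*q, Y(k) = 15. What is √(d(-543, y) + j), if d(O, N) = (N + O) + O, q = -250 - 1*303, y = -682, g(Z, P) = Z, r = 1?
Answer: I*√15593 ≈ 124.87*I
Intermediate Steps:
q = -553 (q = -250 - 303 = -553)
d(O, N) = N + 2*O
j = -13825 (j = (15 + 10)*(-553) = 25*(-553) = -13825)
√(d(-543, y) + j) = √((-682 + 2*(-543)) - 13825) = √((-682 - 1086) - 13825) = √(-1768 - 13825) = √(-15593) = I*√15593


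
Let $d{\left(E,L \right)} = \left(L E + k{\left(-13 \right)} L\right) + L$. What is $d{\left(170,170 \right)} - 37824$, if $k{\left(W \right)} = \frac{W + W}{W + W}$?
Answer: $-8584$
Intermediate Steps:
$k{\left(W \right)} = 1$ ($k{\left(W \right)} = \frac{2 W}{2 W} = 2 W \frac{1}{2 W} = 1$)
$d{\left(E,L \right)} = 2 L + E L$ ($d{\left(E,L \right)} = \left(L E + 1 L\right) + L = \left(E L + L\right) + L = \left(L + E L\right) + L = 2 L + E L$)
$d{\left(170,170 \right)} - 37824 = 170 \left(2 + 170\right) - 37824 = 170 \cdot 172 - 37824 = 29240 - 37824 = -8584$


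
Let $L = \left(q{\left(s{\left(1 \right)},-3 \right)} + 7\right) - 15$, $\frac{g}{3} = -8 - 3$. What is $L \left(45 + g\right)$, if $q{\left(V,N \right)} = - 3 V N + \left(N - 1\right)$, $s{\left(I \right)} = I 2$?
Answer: $72$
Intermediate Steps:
$s{\left(I \right)} = 2 I$
$q{\left(V,N \right)} = -1 + N - 3 N V$ ($q{\left(V,N \right)} = - 3 N V + \left(-1 + N\right) = -1 + N - 3 N V$)
$g = -33$ ($g = 3 \left(-8 - 3\right) = 3 \left(-11\right) = -33$)
$L = 6$ ($L = \left(\left(-1 - 3 - - 9 \cdot 2 \cdot 1\right) + 7\right) - 15 = \left(\left(-1 - 3 - \left(-9\right) 2\right) + 7\right) - 15 = \left(\left(-1 - 3 + 18\right) + 7\right) - 15 = \left(14 + 7\right) - 15 = 21 - 15 = 6$)
$L \left(45 + g\right) = 6 \left(45 - 33\right) = 6 \cdot 12 = 72$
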